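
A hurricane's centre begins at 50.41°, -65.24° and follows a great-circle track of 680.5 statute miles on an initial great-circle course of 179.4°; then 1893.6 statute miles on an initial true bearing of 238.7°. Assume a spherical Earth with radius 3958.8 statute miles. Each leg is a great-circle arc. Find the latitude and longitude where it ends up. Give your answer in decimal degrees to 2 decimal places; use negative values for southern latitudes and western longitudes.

latitude 23.30°, longitude -90.46°

Apply the spherical direct solution leg by leg, carrying full precision between legs.
Leg 1: from (50.41°, -65.24°), δ = 680.5/3958.8 = 0.171896 rad, θ = 179.4° → φ = 40.56°, λ = -65.10°.
Leg 2: from (40.56°, -65.10°), δ = 1893.6/3958.8 = 0.478327 rad, θ = 238.7° → φ = 23.30°, λ = -90.46°.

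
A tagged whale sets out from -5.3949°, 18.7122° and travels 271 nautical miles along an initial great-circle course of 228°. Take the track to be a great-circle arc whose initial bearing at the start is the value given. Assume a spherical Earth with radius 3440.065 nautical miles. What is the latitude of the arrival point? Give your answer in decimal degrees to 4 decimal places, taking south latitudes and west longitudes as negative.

Central angle δ = d/R = 0.078778 rad.
Converting: φ₁ = -0.094159 rad, θ = 3.979351 rad.
Applying the spherical law of cosines for sides, sin φ₂ = sin φ₁ cos δ + cos φ₁ sin δ cos θ = -0.146153, so φ₂ = -8.4040°.
For the longitude increment, Δλ = atan2( sin θ sin δ cos φ₁, cos δ − sin φ₁ sin φ₂ ) = atan2(-0.058224, 0.983157) = -3.3892°.
λ₂ = λ₁ + Δλ = 15.3230°.

latitude -8.4040°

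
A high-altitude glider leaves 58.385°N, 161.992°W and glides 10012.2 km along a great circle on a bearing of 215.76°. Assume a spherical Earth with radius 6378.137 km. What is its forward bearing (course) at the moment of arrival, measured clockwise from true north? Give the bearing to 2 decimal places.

final bearing 199.78°

The arc subtends δ = 10012.2/6378.137 = 1.569769 rad at the centre.
Start latitude φ₁ = 1.019010 rad; initial bearing θ = 3.765722 rad.
sin φ₂ = sin φ₁ cos δ + cos φ₁ sin δ cos θ = (0.851590)(0.001028) + (0.524209)(0.999999)(-0.811472) = -0.424506
φ₂ = asin(-0.424506) = -0.438416 rad = -25.119°.
For the longitude increment, Δλ = atan2( sin θ sin δ cos φ₁, cos δ − sin φ₁ sin φ₂ ) = atan2(-0.306343, 0.362532) = -40.198°.
λ₂ = -161.992° + -40.198° = -202.190°, normalized to (−180°, 180°] → 157.810°.
The forward bearing on arrival equals the back-azimuth from the destination plus 180°.
Back-azimuth from P₂ (-25.12°, 157.81°) to P₁ (58.38°, -161.99°), with Δλ' = λ₁ − λ₂ = -319.80°: atan2( sin Δλ' cos φ₁ , cos φ₂ sin φ₁ − sin φ₂ cos φ₁ cos Δλ' ) = 19.78°.
Final bearing = (19.78° + 180°) mod 360° = 199.78°.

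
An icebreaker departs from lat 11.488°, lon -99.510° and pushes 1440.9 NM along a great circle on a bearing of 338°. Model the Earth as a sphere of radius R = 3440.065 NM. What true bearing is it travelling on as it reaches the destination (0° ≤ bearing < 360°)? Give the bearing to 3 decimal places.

final bearing 333.891°

The arc subtends δ = 1440.9/3440.065 = 0.418858 rad at the centre.
Converting: φ₁ = 0.200503 rad, θ = 5.899213 rad.
sin φ₂ = sin φ₁ cos δ + cos φ₁ sin δ cos θ = (0.199163)(0.913554) + (0.979966)(0.406718)(0.927184) = 0.551493
φ₂ = asin(0.551493) = 0.584153 rad = 33.470°.
Δλ = atan2( sin θ sin δ cos φ₁ , cos δ − sin φ₁ sin φ₂ ) = atan2(-0.149307, 0.803717) = -0.183677 rad = -10.524°.
λ₂ = λ₁ + Δλ = -110.034°.
The forward bearing on arrival equals the back-azimuth from the destination plus 180°.
Back-azimuth from P₂ (33.470°, -110.034°) to P₁ (11.488°, -99.510°), with Δλ' = λ₁ − λ₂ = 10.524°: atan2( sin Δλ' cos φ₁ , cos φ₂ sin φ₁ − sin φ₂ cos φ₁ cos Δλ' ) = 153.891°.
Final bearing = (153.891° + 180°) mod 360° = 333.891°.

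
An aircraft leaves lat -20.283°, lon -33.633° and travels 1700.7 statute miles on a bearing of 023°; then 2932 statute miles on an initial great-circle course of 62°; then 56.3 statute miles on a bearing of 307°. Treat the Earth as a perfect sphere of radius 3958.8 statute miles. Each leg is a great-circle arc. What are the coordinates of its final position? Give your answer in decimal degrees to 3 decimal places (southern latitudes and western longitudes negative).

latitude 20.932°, longitude 14.526°

Apply the spherical direct solution leg by leg, carrying full precision between legs.
Leg 1: from (-20.283°, -33.633°), δ = 1700.7/3958.8 = 0.429600 rad, θ = 23° → φ = 2.549°, λ = -24.258°.
Leg 2: from (2.549°, -24.258°), δ = 2932/3958.8 = 0.740628 rad, θ = 62° → φ = 20.443°, λ = 15.223°.
Leg 3: from (20.443°, 15.223°), δ = 56.3/3958.8 = 0.014221 rad, θ = 307° → φ = 20.932°, λ = 14.526°.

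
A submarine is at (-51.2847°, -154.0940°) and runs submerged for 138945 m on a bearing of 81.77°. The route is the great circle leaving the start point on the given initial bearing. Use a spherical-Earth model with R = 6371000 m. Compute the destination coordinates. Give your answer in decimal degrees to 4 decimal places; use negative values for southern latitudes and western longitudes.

The arc subtends δ = 138945/6371000 = 0.021809 rad at the centre.
With φ₁ = -51.2847° = -0.895087 rad and θ = 81.77° = 1.427156 rad:
Destination latitude: φ₂ = arcsin( sin φ₁ cos δ + cos φ₁ sin δ cos θ ) = arcsin(-0.778125) = -51.0893°.
Δλ = atan2( sin θ sin δ cos φ₁ , cos δ − sin φ₁ sin φ₂ ) = atan2(0.013499, 0.392619) = 0.034368 rad = 1.9691°.
λ₂ = -154.0940° + 1.9691° = -152.1249°.

latitude -51.0893°, longitude -152.1249°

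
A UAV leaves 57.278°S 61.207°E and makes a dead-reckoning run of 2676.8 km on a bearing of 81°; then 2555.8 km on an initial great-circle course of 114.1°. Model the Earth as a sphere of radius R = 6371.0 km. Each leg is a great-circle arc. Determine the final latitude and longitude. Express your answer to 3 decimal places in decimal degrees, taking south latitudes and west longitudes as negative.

latitude -51.605°, longitude 132.592°

Apply the spherical direct solution leg by leg, carrying full precision between legs.
Leg 1: from (-57.278°, 61.207°), δ = 2676.8/6371 = 0.420154 rad, θ = 81° → φ = -47.192°, λ = 97.568°.
Leg 2: from (-47.192°, 97.568°), δ = 2555.8/6371 = 0.401162 rad, θ = 114.1° → φ = -51.605°, λ = 132.592°.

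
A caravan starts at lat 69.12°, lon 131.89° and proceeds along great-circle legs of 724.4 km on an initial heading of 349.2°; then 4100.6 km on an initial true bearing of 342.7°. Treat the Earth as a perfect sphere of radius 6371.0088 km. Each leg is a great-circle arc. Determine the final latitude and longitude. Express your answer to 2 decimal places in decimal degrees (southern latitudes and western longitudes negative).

latitude 66.65°, longitude -26.21°

Apply the spherical direct solution leg by leg, carrying full precision between legs.
Leg 1: from (69.12°, 131.89°), δ = 724.4/6371.0088 = 0.113703 rad, θ = 349.2° → φ = 75.47°, λ = 127.03°.
Leg 2: from (75.47°, 127.03°), δ = 4100.6/6371.0088 = 0.643634 rad, θ = 342.7° → φ = 66.65°, λ = -26.21°.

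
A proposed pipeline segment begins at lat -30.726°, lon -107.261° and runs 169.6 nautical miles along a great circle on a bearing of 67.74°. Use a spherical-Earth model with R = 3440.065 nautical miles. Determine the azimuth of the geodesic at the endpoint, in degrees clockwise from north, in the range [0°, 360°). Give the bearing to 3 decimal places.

final bearing 66.228°

Central angle δ = d/R = 0.049301 rad.
Converting: φ₁ = -0.536270 rad, θ = 1.182286 rad.
Destination latitude: φ₂ = arcsin( sin φ₁ cos δ + cos φ₁ sin δ cos θ ) = arcsin(-0.494265) = -29.621°.
Δλ = atan2( sin θ sin δ cos φ₁ , cos δ − sin φ₁ sin φ₂ ) = atan2(0.039206, 0.746249) = 0.052489 rad = 3.007°.
λ₂ = -107.261° + 3.007° = -104.254°.
The forward bearing on arrival equals the back-azimuth from the destination plus 180°.
Back-azimuth from P₂ (-29.621°, -104.254°) to P₁ (-30.726°, -107.261°), with Δλ' = λ₁ − λ₂ = -3.007°: atan2( sin Δλ' cos φ₁ , cos φ₂ sin φ₁ − sin φ₂ cos φ₁ cos Δλ' ) = 246.228°.
Final bearing = (246.228° + 180°) mod 360° = 66.228°.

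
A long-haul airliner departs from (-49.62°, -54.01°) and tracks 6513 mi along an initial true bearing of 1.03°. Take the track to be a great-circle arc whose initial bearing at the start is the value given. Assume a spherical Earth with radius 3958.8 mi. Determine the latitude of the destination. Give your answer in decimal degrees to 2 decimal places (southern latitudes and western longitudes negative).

The arc subtends δ = 6513/3958.8 = 1.645196 rad at the centre.
Start latitude φ₁ = -0.866032 rad; initial bearing θ = 0.017977 rad.
sin φ₂ = sin φ₁ cos δ + cos φ₁ sin δ cos θ = (-0.761764)(-0.074331) + (0.647854)(0.997234)(0.999838) = 0.702580
φ₂ = asin(0.702580) = 0.779016 rad = 44.63°.
Δλ = atan2( sin θ sin δ cos φ₁ , cos δ − sin φ₁ sin φ₂ ) = atan2(0.011614, 0.460870) = 0.025194 rad = 1.44°.
Hence λ₂ = -54.01° + 1.44° = -52.57°.

latitude 44.63°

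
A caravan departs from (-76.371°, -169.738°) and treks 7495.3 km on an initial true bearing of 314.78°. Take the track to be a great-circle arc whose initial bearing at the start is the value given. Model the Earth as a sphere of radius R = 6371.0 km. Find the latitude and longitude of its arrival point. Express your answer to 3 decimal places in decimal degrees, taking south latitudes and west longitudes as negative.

latitude -12.717°, longitude 148.054°

δ = 7495.3/6371 = 1.176472 rad (67.4069°).
Start latitude φ₁ = -1.332925 rad; initial bearing θ = 5.493947 rad.
Destination latitude: φ₂ = arcsin( sin φ₁ cos δ + cos φ₁ sin δ cos θ ) = arcsin(-0.220127) = -12.717°.
Then Δλ = atan2(-0.154421, 0.170256) = -0.736665 rad, from sin θ sin δ cos φ₁ over cos δ − sin φ₁ sin φ₂.
λ₂ = -169.738° + -42.208° = -211.946°, normalized to (−180°, 180°] → 148.054°.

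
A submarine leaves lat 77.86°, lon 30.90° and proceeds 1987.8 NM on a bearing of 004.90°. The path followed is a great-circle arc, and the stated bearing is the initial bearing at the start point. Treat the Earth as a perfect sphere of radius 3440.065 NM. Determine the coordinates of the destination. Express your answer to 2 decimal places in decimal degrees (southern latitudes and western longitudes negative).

latitude 68.97°, longitude -156.57°

δ = 1987.8/3440.065 = 0.577838 rad (33.1077°).
With φ₁ = 77.86° = 1.358913 rad and θ = 4.9° = 0.085521 rad:
Applying the spherical law of cosines for sides, sin φ₂ = sin φ₁ cos δ + cos φ₁ sin δ cos θ = 0.933363, so φ₂ = 68.97°.
For the longitude increment, Δλ = atan2( sin θ sin δ cos φ₁, cos δ − sin φ₁ sin φ₂ ) = atan2(0.009812, -0.074844) = 172.53°.
λ₂ = 30.90° + 172.53° = 203.43°, normalized to (−180°, 180°] → -156.57°.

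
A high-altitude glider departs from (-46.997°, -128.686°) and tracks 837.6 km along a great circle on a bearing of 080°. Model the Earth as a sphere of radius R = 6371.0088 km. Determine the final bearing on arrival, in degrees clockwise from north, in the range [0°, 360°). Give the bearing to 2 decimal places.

final bearing 72.38°

The arc subtends δ = 837.6/6371.0088 = 0.131471 rad at the centre.
With φ₁ = -46.997° = -0.820252 rad and θ = 80° = 1.396263 rad:
Destination latitude: φ₂ = arcsin( sin φ₁ cos δ + cos φ₁ sin δ cos θ ) = arcsin(-0.709481) = -45.193°.
Then Δλ = atan2(0.088051, 0.472514) = 0.184233 rad, from sin θ sin δ cos φ₁ over cos δ − sin φ₁ sin φ₂.
λ₂ = λ₁ + Δλ = -118.130°.
The forward bearing on arrival equals the back-azimuth from the destination plus 180°.
Back-azimuth from P₂ (-45.19°, -118.13°) to P₁ (-47.00°, -128.69°), with Δλ' = λ₁ − λ₂ = -10.56°: atan2( sin Δλ' cos φ₁ , cos φ₂ sin φ₁ − sin φ₂ cos φ₁ cos Δλ' ) = 252.38°.
Final bearing = (252.38° + 180°) mod 360° = 72.38°.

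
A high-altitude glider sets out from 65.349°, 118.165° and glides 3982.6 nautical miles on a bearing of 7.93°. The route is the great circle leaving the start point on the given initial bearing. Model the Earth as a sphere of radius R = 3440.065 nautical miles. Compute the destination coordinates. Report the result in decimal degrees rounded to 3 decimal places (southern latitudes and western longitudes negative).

The arc subtends δ = 3982.6/3440.065 = 1.157711 rad at the centre.
With φ₁ = 65.349° = 1.140555 rad and θ = 7.93° = 0.138405 rad:
sin φ₂ = sin φ₁ cos δ + cos φ₁ sin δ cos θ = (0.908865)(0.401437) + (0.417090)(0.915886)(0.990437) = 0.743206
φ₂ = asin(0.743206) = 0.837850 rad = 48.005°.
Δλ = atan2( sin θ sin δ cos φ₁ , cos δ − sin φ₁ sin φ₂ ) = atan2(0.052703, -0.274037) = 2.951592 rad = 169.114°.
λ₂ = 118.165° + 169.114° = 287.279°, normalized to (−180°, 180°] → -72.721°.

latitude 48.005°, longitude -72.721°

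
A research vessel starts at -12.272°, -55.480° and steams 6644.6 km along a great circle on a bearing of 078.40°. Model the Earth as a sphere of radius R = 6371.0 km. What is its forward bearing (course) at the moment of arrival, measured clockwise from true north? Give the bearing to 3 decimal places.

δ = 6644.6/6371 = 1.042945 rad (59.7563°).
Converting: φ₁ = -0.214187 rad, θ = 1.368338 rad.
Applying the spherical law of cosines for sides, sin φ₂ = sin φ₁ cos δ + cos φ₁ sin δ cos θ = 0.062682, so φ₂ = 3.594°.
Δλ = atan2( sin θ sin δ cos φ₁ , cos δ − sin φ₁ sin φ₂ ) = atan2(0.826909, 0.517002) = 1.012037 rad = 57.985°.
λ₂ = -55.480° + 57.985° = 2.505°.
The forward bearing on arrival equals the back-azimuth from the destination plus 180°.
Back-azimuth from P₂ (3.594°, 2.505°) to P₁ (-12.272°, -55.480°), with Δλ' = λ₁ − λ₂ = -57.985°: atan2( sin Δλ' cos φ₁ , cos φ₂ sin φ₁ − sin φ₂ cos φ₁ cos Δλ' ) = 253.552°.
Final bearing = (253.552° + 180°) mod 360° = 73.552°.

final bearing 73.552°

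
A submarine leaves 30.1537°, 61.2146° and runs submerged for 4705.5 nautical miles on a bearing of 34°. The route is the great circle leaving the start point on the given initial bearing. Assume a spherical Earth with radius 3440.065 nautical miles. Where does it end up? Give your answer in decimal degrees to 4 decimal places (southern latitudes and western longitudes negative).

The arc subtends δ = 4705.5/3440.065 = 1.367852 rad at the centre.
Converting: φ₁ = 0.526281 rad, θ = 0.593412 rad.
sin φ₂ = sin φ₁ cos δ + cos φ₁ sin δ cos θ = (0.502321)(0.201554) + (0.864681)(0.979477)(0.829038) = 0.803386
φ₂ = asin(0.803386) = 0.932960 rad = 53.4547°.
Then Δλ = atan2(0.473600, -0.202004) = 1.973961 rad, from sin θ sin δ cos φ₁ over cos δ − sin φ₁ sin φ₂.
Hence λ₂ = 61.2146° + 113.0996° = 174.3142°.

latitude 53.4547°, longitude 174.3142°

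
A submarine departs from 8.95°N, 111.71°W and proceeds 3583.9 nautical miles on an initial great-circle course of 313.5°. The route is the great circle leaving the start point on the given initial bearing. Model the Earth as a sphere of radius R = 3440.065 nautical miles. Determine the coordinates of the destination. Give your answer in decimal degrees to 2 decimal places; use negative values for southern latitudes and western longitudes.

The arc subtends δ = 3583.9/3440.065 = 1.041812 rad at the centre.
Start latitude φ₁ = 0.156207 rad; initial bearing θ = 5.471607 rad.
Applying the spherical law of cosines for sides, sin φ₂ = sin φ₁ cos δ + cos φ₁ sin δ cos θ = 0.665545, so φ₂ = 41.72°.
Δλ = atan2( sin θ sin δ cos φ₁ , cos δ − sin φ₁ sin φ₂ ) = atan2(-0.618605, 0.401116) = -0.995532 rad = -57.04°.
Hence λ₂ = -111.71° + -57.04° = -168.75°.

latitude 41.72°, longitude -168.75°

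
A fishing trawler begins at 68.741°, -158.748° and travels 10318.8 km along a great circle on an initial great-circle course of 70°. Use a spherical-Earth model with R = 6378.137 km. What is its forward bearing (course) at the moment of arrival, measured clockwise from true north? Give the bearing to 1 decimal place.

The arc subtends δ = 10318.8/6378.137 = 1.617839 rad at the centre.
With φ₁ = 68.741° = 1.199757 rad and θ = 70° = 1.221730 rad:
Destination latitude: φ₂ = arcsin( sin φ₁ cos δ + cos φ₁ sin δ cos θ ) = arcsin(0.080049) = 4.591°.
Then Δλ = atan2(0.340341, -0.121627) = 1.914019 rad, from sin θ sin δ cos φ₁ over cos δ − sin φ₁ sin φ₂.
λ₂ = -158.748° + 109.665° = -49.083°.
The forward bearing on arrival equals the back-azimuth from the destination plus 180°.
Back-azimuth from P₂ (4.6°, -49.1°) to P₁ (68.7°, -158.7°), with Δλ' = λ₁ − λ₂ = -109.7°: atan2( sin Δλ' cos φ₁ , cos φ₂ sin φ₁ − sin φ₂ cos φ₁ cos Δλ' ) = 340.0°.
Final bearing = (340.0° + 180°) mod 360° = 160.0°.

final bearing 160.0°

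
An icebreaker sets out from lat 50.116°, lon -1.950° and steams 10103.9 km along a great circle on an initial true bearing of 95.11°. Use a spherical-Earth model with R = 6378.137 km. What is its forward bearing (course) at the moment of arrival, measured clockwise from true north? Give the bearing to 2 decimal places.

δ = 10103.9/6378.137 = 1.584146 rad (90.7649°).
Converting: φ₁ = 0.874689 rad, θ = 1.659983 rad.
Destination latitude: φ₂ = arcsin( sin φ₁ cos δ + cos φ₁ sin δ cos θ ) = arcsin(-0.067352) = -3.862°.
Δλ = atan2( sin θ sin δ cos φ₁ , cos δ − sin φ₁ sin φ₂ ) = atan2(0.638630, 0.038333) = 1.510845 rad = 86.565°.
Hence λ₂ = -1.950° + 86.565° = 84.615°.
The forward bearing on arrival equals the back-azimuth from the destination plus 180°.
Back-azimuth from P₂ (-3.86°, 84.62°) to P₁ (50.12°, -1.95°), with Δλ' = λ₁ − λ₂ = -86.57°: atan2( sin Δλ' cos φ₁ , cos φ₂ sin φ₁ − sin φ₂ cos φ₁ cos Δλ' ) = 320.20°.
Final bearing = (320.20° + 180°) mod 360° = 140.20°.

final bearing 140.20°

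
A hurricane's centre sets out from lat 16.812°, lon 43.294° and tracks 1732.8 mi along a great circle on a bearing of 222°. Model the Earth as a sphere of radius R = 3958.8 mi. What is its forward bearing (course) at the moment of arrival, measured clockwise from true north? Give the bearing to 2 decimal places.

Central angle δ = d/R = 0.437708 rad.
Converting: φ₁ = 0.293425 rad, θ = 3.874631 rad.
Applying the spherical law of cosines for sides, sin φ₂ = sin φ₁ cos δ + cos φ₁ sin δ cos θ = -0.039565, so φ₂ = -2.267°.
Δλ = atan2( sin θ sin δ cos φ₁ , cos δ − sin φ₁ sin φ₂ ) = atan2(-0.271499, 0.917169) = -0.287800 rad = -16.490°.
λ₂ = 43.294° + -16.490° = 26.804°.
The forward bearing on arrival equals the back-azimuth from the destination plus 180°.
Back-azimuth from P₂ (-2.27°, 26.80°) to P₁ (16.81°, 43.29°), with Δλ' = λ₁ − λ₂ = 16.49°: atan2( sin Δλ' cos φ₁ , cos φ₂ sin φ₁ − sin φ₂ cos φ₁ cos Δλ' ) = 39.87°.
Final bearing = (39.87° + 180°) mod 360° = 219.87°.

final bearing 219.87°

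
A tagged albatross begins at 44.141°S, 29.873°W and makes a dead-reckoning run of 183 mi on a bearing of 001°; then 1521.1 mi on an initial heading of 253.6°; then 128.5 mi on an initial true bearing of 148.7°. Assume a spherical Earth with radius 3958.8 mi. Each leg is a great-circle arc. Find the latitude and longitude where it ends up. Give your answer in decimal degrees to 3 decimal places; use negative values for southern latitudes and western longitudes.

Apply the spherical direct solution leg by leg, carrying full precision between legs.
Leg 1: from (-44.141°, -29.873°), δ = 183/3958.8 = 0.046226 rad, θ = 1° → φ = -41.493°, λ = -29.811°.
Leg 2: from (-41.493°, -29.811°), δ = 1521.1/3958.8 = 0.384233 rad, θ = 253.6° → φ = -43.907°, λ = -59.753°.
Leg 3: from (-43.907°, -59.753°), δ = 128.5/3958.8 = 0.032459 rad, θ = 148.7° → φ = -45.488°, λ = -58.375°.

latitude -45.488°, longitude -58.375°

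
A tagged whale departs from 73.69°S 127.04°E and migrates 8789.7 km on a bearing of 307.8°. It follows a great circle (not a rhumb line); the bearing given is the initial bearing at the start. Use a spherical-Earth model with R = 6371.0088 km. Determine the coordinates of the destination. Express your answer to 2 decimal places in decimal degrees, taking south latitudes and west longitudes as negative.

latitude -0.77°, longitude 76.16°

The arc subtends δ = 8789.7/6371.0088 = 1.379640 rad at the centre.
Start latitude φ₁ = -1.286133 rad; initial bearing θ = 5.372123 rad.
Destination latitude: φ₂ = arcsin( sin φ₁ cos δ + cos φ₁ sin δ cos θ ) = arcsin(-0.013358) = -0.77°.
For the longitude increment, Δλ = atan2( sin θ sin δ cos φ₁, cos δ − sin φ₁ sin φ₂ ) = atan2(-0.217861, 0.177174) = -50.88°.
Hence λ₂ = 127.04° + -50.88° = 76.16°.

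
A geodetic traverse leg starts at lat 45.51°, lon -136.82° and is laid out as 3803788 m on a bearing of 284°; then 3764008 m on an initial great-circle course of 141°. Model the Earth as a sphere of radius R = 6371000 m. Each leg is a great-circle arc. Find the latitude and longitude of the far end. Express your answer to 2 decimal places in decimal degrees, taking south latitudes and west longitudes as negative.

latitude 14.71°, longitude -164.08°

Apply the spherical direct solution leg by leg, carrying full precision between legs.
Leg 1: from (45.51°, -136.82°), δ = 3803788/6371000 = 0.597047 rad, θ = 284° → φ = 43.26°, λ = 174.67°.
Leg 2: from (43.26°, 174.67°), δ = 3764008/6371000 = 0.590803 rad, θ = 141° → φ = 14.71°, λ = -164.08°.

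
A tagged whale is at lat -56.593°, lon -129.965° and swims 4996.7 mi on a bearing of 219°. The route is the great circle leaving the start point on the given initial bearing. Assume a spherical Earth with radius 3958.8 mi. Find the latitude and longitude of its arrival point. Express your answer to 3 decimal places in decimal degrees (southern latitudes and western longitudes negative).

The arc subtends δ = 4996.7/3958.8 = 1.262175 rad at the centre.
Start latitude φ₁ = -0.987734 rad; initial bearing θ = 3.822271 rad.
Destination latitude: φ₂ = arcsin( sin φ₁ cos δ + cos φ₁ sin δ cos θ ) = arcsin(-0.661228) = -41.394°.
Then Δλ = atan2(-0.330122, -0.248235) = -2.215543 rad, from sin θ sin δ cos φ₁ over cos δ − sin φ₁ sin φ₂.
λ₂ = -129.965° + -126.941° = -256.906°, normalized to (−180°, 180°] → 103.094°.

latitude -41.394°, longitude 103.094°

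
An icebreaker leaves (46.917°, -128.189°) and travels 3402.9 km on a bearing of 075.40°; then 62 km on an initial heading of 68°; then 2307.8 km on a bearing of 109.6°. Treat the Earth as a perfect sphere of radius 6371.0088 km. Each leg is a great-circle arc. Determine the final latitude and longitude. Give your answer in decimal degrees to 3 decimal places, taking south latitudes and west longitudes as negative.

Apply the spherical direct solution leg by leg, carrying full precision between legs.
Leg 1: from (46.917°, -128.189°), δ = 3402.9/6371.0088 = 0.534123 rad, θ = 75.4° → φ = 45.749°, λ = -83.279°.
Leg 2: from (45.749°, -83.279°), δ = 62/6371.0088 = 0.009732 rad, θ = 68° → φ = 45.955°, λ = -82.535°.
Leg 3: from (45.955°, -82.535°), δ = 2307.8/6371.0088 = 0.362235 rad, θ = 109.6° → φ = 36.122°, λ = -58.124°.

latitude 36.122°, longitude -58.124°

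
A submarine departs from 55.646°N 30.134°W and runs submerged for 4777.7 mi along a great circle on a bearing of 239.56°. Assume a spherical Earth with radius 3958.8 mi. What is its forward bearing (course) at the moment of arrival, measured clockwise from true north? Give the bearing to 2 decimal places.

final bearing 209.12°

Angular distance δ = d/R = 4777.7 / 3958.8 = 1.206856 rad.
With φ₁ = 55.646° = 0.971206 rad and θ = 239.56° = 4.181111 rad:
Applying the spherical law of cosines for sides, sin φ₂ = sin φ₁ cos δ + cos φ₁ sin δ cos θ = 0.026697, so φ₂ = 1.530°.
Δλ = atan2( sin θ sin δ cos φ₁ , cos δ − sin φ₁ sin φ₂ ) = atan2(-0.454654, 0.333919) = -0.937324 rad = -53.705°.
Hence λ₂ = -30.134° + -53.705° = -83.839°.
The forward bearing on arrival equals the back-azimuth from the destination plus 180°.
Back-azimuth from P₂ (1.53°, -83.84°) to P₁ (55.65°, -30.13°), with Δλ' = λ₁ − λ₂ = 53.70°: atan2( sin Δλ' cos φ₁ , cos φ₂ sin φ₁ − sin φ₂ cos φ₁ cos Δλ' ) = 29.12°.
Final bearing = (29.12° + 180°) mod 360° = 209.12°.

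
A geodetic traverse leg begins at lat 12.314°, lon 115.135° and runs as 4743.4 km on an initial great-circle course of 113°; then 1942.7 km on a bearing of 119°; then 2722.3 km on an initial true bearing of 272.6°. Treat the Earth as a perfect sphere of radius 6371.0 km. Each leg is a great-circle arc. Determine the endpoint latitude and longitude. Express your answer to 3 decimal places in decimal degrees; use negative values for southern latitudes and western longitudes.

Apply the spherical direct solution leg by leg, carrying full precision between legs.
Leg 1: from (12.314°, 115.135°), δ = 4743.4/6371 = 0.744530 rad, θ = 113° → φ = -5.845°, λ = 153.965°.
Leg 2: from (-5.845°, 153.965°), δ = 1942.7/6371 = 0.304929 rad, θ = 119° → φ = -14.001°, λ = 169.667°.
Leg 3: from (-14.001°, 169.667°), δ = 2722.3/6371 = 0.427296 rad, θ = 272.6° → φ = -11.651°, λ = 144.662°.

latitude -11.651°, longitude 144.662°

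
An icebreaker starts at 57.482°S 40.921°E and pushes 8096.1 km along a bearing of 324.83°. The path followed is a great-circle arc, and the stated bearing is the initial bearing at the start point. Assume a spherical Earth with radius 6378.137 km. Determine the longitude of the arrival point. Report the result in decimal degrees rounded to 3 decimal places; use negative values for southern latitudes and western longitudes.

Central angle δ = d/R = 1.269352 rad.
With φ₁ = -57.482° = -1.003250 rad and θ = 324.83° = 5.669353 rad:
Applying the spherical law of cosines for sides, sin φ₂ = sin φ₁ cos δ + cos φ₁ sin δ cos θ = 0.169263, so φ₂ = 9.745°.
For the longitude increment, Δλ = atan2( sin θ sin δ cos φ₁, cos δ − sin φ₁ sin φ₂ ) = atan2(-0.295677, 0.439626) = -33.923°.
Hence λ₂ = 40.921° + -33.923° = 6.998°.

longitude 6.998°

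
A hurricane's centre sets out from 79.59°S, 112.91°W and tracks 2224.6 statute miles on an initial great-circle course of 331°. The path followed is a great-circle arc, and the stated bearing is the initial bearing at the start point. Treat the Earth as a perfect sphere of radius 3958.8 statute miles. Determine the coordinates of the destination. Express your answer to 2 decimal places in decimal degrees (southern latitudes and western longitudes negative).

latitude -48.43°, longitude -135.82°

δ = 2224.6/3958.8 = 0.561938 rad (32.1967°).
Converting: φ₁ = -1.389108 rad, θ = 5.777040 rad.
Destination latitude: φ₂ = arcsin( sin φ₁ cos δ + cos φ₁ sin δ cos θ ) = arcsin(-0.748089) = -48.43°.
For the longitude increment, Δλ = atan2( sin θ sin δ cos φ₁, cos δ − sin φ₁ sin φ₂ ) = atan2(-0.046676, 0.110448) = -22.91°.
Hence λ₂ = -112.91° + -22.91° = -135.82°.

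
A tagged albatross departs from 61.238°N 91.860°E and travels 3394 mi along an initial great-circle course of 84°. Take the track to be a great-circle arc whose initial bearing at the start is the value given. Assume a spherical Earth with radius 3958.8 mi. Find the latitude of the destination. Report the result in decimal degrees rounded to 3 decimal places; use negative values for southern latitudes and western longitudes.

latitude 37.716°

Central angle δ = d/R = 0.857331 rad.
With φ₁ = 61.238° = 1.068805 rad and θ = 84° = 1.466077 rad:
sin φ₂ = sin φ₁ cos δ + cos φ₁ sin δ cos θ = (0.876626)(0.654458) + (0.481172)(0.756098)(0.104528) = 0.611744
φ₂ = asin(0.611744) = 0.658263 rad = 37.716°.
Δλ = atan2( sin θ sin δ cos φ₁ , cos δ − sin φ₁ sin φ₂ ) = atan2(0.361821, 0.118188) = 1.255076 rad = 71.911°.
λ₂ = 91.860° + 71.911° = 163.771°.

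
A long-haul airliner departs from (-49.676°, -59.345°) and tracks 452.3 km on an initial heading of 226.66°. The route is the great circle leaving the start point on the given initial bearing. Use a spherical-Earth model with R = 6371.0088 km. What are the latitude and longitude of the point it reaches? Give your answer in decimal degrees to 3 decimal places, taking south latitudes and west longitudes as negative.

The arc subtends δ = 452.3/6371.0088 = 0.070993 rad at the centre.
Start latitude φ₁ = -0.867010 rad; initial bearing θ = 3.955963 rad.
Applying the spherical law of cosines for sides, sin φ₂ = sin φ₁ cos δ + cos φ₁ sin δ cos θ = -0.791981, so φ₂ = -52.371°.
For the longitude increment, Δλ = atan2( sin θ sin δ cos φ₁, cos δ − sin φ₁ sin φ₂ ) = atan2(-0.033384, 0.393677) = -4.847°.
λ₂ = λ₁ + Δλ = -64.192°.

latitude -52.371°, longitude -64.192°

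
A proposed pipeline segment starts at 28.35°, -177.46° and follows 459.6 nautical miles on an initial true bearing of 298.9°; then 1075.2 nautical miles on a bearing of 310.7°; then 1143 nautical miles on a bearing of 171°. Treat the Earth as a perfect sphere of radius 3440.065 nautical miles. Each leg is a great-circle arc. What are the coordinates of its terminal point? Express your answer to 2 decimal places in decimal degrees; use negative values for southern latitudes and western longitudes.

latitude 23.38°, longitude 159.49°

Apply the spherical direct solution leg by leg, carrying full precision between legs.
Leg 1: from (28.35°, -177.46°), δ = 459.6/3440.065 = 0.133602 rad, θ = 298.9° → φ = 31.82°, λ = 174.65°.
Leg 2: from (31.82°, 174.65°), δ = 1075.2/3440.065 = 0.312552 rad, θ = 310.7° → φ = 42.23°, λ = 156.30°.
Leg 3: from (42.23°, 156.30°), δ = 1143/3440.065 = 0.332261 rad, θ = 171° → φ = 23.38°, λ = 159.49°.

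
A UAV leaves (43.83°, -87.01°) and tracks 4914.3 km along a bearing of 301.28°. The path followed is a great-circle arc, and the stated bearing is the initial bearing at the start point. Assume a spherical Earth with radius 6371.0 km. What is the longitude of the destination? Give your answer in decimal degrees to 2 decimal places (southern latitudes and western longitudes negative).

Angular distance δ = d/R = 4914.3 / 6371 = 0.771355 rad.
Converting: φ₁ = 0.764978 rad, θ = 5.258328 rad.
Applying the spherical law of cosines for sides, sin φ₂ = sin φ₁ cos δ + cos φ₁ sin δ cos θ = 0.757626, so φ₂ = 49.26°.
For the longitude increment, Δλ = atan2( sin θ sin δ cos φ₁, cos δ − sin φ₁ sin φ₂ ) = atan2(-0.429791, 0.192295) = -65.90°.
λ₂ = λ₁ + Δλ = -152.91°.

longitude -152.91°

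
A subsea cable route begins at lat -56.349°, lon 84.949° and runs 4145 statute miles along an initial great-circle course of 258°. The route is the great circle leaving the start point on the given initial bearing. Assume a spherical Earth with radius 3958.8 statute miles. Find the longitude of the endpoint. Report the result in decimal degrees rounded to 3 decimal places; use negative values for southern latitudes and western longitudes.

The arc subtends δ = 4145/3958.8 = 1.047034 rad at the centre.
Converting: φ₁ = -0.983476 rad, θ = 4.502949 rad.
sin φ₂ = sin φ₁ cos δ + cos φ₁ sin δ cos θ = (-0.832428)(0.500141) + (0.554133)(0.865944)(-0.207912) = -0.516098
φ₂ = asin(-0.516098) = -0.542289 rad = -31.071°.
For the longitude increment, Δλ = atan2( sin θ sin δ cos φ₁, cos δ − sin φ₁ sin φ₂ ) = atan2(-0.469362, 0.070527) = -81.455°.
Hence λ₂ = 84.949° + -81.455° = 3.494°.

longitude 3.494°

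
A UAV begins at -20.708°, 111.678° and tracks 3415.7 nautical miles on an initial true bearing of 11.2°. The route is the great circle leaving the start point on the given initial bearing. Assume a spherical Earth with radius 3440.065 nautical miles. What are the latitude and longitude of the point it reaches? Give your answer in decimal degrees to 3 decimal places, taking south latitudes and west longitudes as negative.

δ = 3415.7/3440.065 = 0.992917 rad (56.8900°).
With φ₁ = -20.708° = -0.361423 rad and θ = 11.2° = 0.195477 rad:
Destination latitude: φ₂ = arcsin( sin φ₁ cos δ + cos φ₁ sin δ cos θ ) = arcsin(0.575430) = 35.130°.
Then Δλ = atan2(0.152184, 0.749724) = 0.200266 rad, from sin θ sin δ cos φ₁ over cos δ − sin φ₁ sin φ₂.
λ₂ = λ₁ + Δλ = 123.152°.

latitude 35.130°, longitude 123.152°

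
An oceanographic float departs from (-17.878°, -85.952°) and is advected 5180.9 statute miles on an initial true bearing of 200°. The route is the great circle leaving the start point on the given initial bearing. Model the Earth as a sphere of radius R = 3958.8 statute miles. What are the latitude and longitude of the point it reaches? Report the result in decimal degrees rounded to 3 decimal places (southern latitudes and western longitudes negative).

latitude -70.616°, longitude 178.509°

Central angle δ = d/R = 1.308705 rad.
Start latitude φ₁ = -0.312030 rad; initial bearing θ = 3.490659 rad.
sin φ₂ = sin φ₁ cos δ + cos φ₁ sin δ cos θ = (-0.306991)(0.259101) + (0.951712)(0.965850)(-0.939693) = -0.943318
φ₂ = asin(-0.943318) = -1.232490 rad = -70.616°.
Then Δλ = atan2(-0.314389, -0.030489) = -1.667473 rad, from sin θ sin δ cos φ₁ over cos δ − sin φ₁ sin φ₂.
λ₂ = -85.952° + -95.539° = -181.491°, normalized to (−180°, 180°] → 178.509°.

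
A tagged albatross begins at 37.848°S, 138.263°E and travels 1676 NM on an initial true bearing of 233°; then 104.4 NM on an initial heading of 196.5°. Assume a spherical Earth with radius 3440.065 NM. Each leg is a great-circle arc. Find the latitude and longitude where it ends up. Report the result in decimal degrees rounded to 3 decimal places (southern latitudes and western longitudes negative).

Apply the spherical direct solution leg by leg, carrying full precision between legs.
Leg 1: from (-37.848°, 138.263°), δ = 1676/3440.065 = 0.487200 rad, θ = 233° → φ = -49.876°, λ = 102.801°.
Leg 2: from (-49.876°, 102.801°), δ = 104.4/3440.065 = 0.030348 rad, θ = 196.5° → φ = -51.541°, λ = 102.007°.

latitude -51.541°, longitude 102.007°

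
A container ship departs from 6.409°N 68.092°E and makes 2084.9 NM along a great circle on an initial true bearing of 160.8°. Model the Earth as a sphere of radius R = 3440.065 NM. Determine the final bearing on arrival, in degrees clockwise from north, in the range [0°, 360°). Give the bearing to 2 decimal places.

Angular distance δ = d/R = 2084.9 / 3440.065 = 0.606064 rad.
Converting: φ₁ = 0.111858 rad, θ = 2.806489 rad.
Applying the spherical law of cosines for sides, sin φ₂ = sin φ₁ cos δ + cos φ₁ sin δ cos θ = -0.442846, so φ₂ = -26.286°.
Δλ = atan2( sin θ sin δ cos φ₁ , cos δ − sin φ₁ sin φ₂ ) = atan2(0.186164, 0.871329) = 0.210490 rad = 12.060°.
λ₂ = 68.092° + 12.060° = 80.152°.
The forward bearing on arrival equals the back-azimuth from the destination plus 180°.
Back-azimuth from P₂ (-26.29°, 80.15°) to P₁ (6.41°, 68.09°), with Δλ' = λ₁ − λ₂ = -12.06°: atan2( sin Δλ' cos φ₁ , cos φ₂ sin φ₁ − sin φ₂ cos φ₁ cos Δλ' ) = 338.62°.
Final bearing = (338.62° + 180°) mod 360° = 158.62°.

final bearing 158.62°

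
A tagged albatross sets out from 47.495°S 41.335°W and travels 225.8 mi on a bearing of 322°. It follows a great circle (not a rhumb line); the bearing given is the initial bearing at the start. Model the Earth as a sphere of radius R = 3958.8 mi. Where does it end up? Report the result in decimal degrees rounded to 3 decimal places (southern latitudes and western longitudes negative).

Angular distance δ = d/R = 225.8 / 3958.8 = 0.057037 rad.
Start latitude φ₁ = -0.828944 rad; initial bearing θ = 5.619960 rad.
sin φ₂ = sin φ₁ cos δ + cos φ₁ sin δ cos θ = (-0.737218)(0.998374) + (0.675655)(0.057007)(0.788011) = -0.705668
φ₂ = asin(-0.705668) = -0.783365 rad = -44.884°.
Then Δλ = atan2(-0.023713, 0.478142) = -0.049554 rad, from sin θ sin δ cos φ₁ over cos δ − sin φ₁ sin φ₂.
λ₂ = -41.335° + -2.839° = -44.174°.

latitude -44.884°, longitude -44.174°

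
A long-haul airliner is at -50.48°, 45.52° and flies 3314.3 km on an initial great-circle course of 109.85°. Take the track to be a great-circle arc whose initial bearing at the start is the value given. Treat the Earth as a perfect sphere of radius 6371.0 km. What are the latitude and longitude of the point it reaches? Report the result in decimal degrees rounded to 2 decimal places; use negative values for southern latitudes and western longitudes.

latitude -50.96°, longitude 93.45°

The arc subtends δ = 3314.3/6371 = 0.520217 rad at the centre.
Converting: φ₁ = -0.881042 rad, θ = 1.917244 rad.
Applying the spherical law of cosines for sides, sin φ₂ = sin φ₁ cos δ + cos φ₁ sin δ cos θ = -0.776760, so φ₂ = -50.96°.
Then Δλ = atan2(0.297515, 0.268517) = 0.836583 rad, from sin θ sin δ cos φ₁ over cos δ − sin φ₁ sin φ₂.
λ₂ = λ₁ + Δλ = 93.45°.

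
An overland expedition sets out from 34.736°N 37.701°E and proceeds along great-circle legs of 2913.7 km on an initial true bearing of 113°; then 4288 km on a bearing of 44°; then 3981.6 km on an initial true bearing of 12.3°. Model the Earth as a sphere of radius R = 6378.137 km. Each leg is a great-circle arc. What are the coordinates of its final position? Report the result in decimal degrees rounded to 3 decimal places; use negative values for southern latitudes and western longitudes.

Apply the spherical direct solution leg by leg, carrying full precision between legs.
Leg 1: from (34.736°, 37.701°), δ = 2913.7/6378.137 = 0.456826 rad, θ = 113° → φ = 21.699°, λ = 63.614°.
Leg 2: from (21.699°, 63.614°), δ = 4288/6378.137 = 0.672297 rad, θ = 44° → φ = 44.872°, λ = 101.236°.
Leg 3: from (44.872°, 101.236°), δ = 3981.6/6378.137 = 0.624258 rad, θ = 12.3° → φ = 77.735°, λ = 137.119°.

latitude 77.735°, longitude 137.119°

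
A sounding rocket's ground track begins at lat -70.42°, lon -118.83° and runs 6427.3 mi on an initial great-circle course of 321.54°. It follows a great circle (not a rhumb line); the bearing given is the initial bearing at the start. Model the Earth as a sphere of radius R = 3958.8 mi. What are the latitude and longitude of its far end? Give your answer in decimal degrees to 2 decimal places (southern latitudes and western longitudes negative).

latitude 18.16°, longitude -159.65°

Central angle δ = d/R = 1.623548 rad.
Converting: φ₁ = -1.229061 rad, θ = 5.611932 rad.
sin φ₂ = sin φ₁ cos δ + cos φ₁ sin δ cos θ = (-0.942174)(-0.052727) + (0.335123)(0.998609)(0.783043) = 0.311728
φ₂ = asin(0.311728) = 0.317011 rad = 18.16°.
Δλ = atan2( sin θ sin δ cos φ₁ , cos δ − sin φ₁ sin φ₂ ) = atan2(-0.208146, 0.240976) = -0.712430 rad = -40.82°.
λ₂ = -118.83° + -40.82° = -159.65°.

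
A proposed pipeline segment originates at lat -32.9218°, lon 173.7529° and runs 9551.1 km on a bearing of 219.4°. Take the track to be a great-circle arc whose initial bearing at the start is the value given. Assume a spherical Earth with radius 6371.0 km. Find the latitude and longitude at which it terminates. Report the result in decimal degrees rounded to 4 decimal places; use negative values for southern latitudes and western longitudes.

δ = 9551.1/6371 = 1.499152 rad (85.8951°).
Start latitude φ₁ = -0.574594 rad; initial bearing θ = 3.829252 rad.
Applying the spherical law of cosines for sides, sin φ₂ = sin φ₁ cos δ + cos φ₁ sin δ cos θ = -0.685883, so φ₂ = -43.3051°.
For the longitude increment, Δλ = atan2( sin θ sin δ cos φ₁, cos δ − sin φ₁ sin φ₂ ) = atan2(-0.531434, -0.301191) = -119.5424°.
λ₂ = λ₁ + Δλ = 54.2105°.

latitude -43.3051°, longitude 54.2105°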